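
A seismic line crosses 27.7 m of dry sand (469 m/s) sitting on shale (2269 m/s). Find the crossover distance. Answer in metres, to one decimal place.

θ_c = arcsin(469/2269) = 11.93°, so cos θ_c = 0.9784 and tᵢ = 2h cos θ_c/V₁ = 0.1156 s.
At crossover x/V₁ = x/V₂ + tᵢ ⇒ x = tᵢ/(1/V₁ − 1/V₂) = 0.11557/(2.1322e-03 − 4.4072e-04) = 68.33 m.

68.3 m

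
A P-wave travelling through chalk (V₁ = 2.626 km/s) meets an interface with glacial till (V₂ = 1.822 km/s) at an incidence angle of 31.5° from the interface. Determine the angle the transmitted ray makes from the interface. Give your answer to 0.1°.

Convert to the normal: θ₁ = 90° − 31.5° = 58.5°.
Snell's law: sin θ₂ = (V₂/V₁)·sin θ₁ = (1.822/2.626)·sin 58.5° = 0.5916.
θ₂ = sin⁻¹(0.5916) = 36.27° (from vertical).
From the interface: 90° − 36.27° = 53.73°.

53.7°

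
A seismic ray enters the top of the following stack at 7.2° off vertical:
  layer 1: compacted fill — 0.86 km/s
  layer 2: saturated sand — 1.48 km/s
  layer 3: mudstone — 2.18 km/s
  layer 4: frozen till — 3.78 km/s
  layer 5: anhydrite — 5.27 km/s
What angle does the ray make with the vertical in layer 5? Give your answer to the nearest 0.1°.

50.2°

Ray parameter p = sin 7.2° / 0.86 = 1.4574e-01 s/km.
sin θ_5 = p·V_5 = 1.4574e-01 × 5.27 = 0.7680.
θ_5 = arcsin 0.7680 = 50.18°.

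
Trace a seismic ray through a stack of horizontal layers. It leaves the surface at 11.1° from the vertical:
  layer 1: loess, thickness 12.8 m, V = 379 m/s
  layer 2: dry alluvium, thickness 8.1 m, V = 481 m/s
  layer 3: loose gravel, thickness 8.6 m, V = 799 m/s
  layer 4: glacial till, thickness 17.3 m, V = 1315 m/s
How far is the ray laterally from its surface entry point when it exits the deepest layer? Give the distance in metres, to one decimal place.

Ray parameter p = sin 11.1° / 379 m/s = 5.0797e-04 s/m.
Layer 1: θ = 11.10°; offset = 12.8·tan 11.10° = 2.511 m.
Layer 2: sin θ = p·481 = 0.2443 → θ = 14.14°; offset = 8.1·tan 14.14° = 2.041 m.
Layer 3: sin θ = p·799 = 0.4059 → θ = 23.95°; offset = 8.6·tan 23.95° = 3.819 m.
Layer 4: sin θ = p·1315 = 0.6680 → θ = 41.91°; offset = 17.3·tan 41.91° = 15.529 m.
Summing the layer offsets gives 23.900 m.

23.9 m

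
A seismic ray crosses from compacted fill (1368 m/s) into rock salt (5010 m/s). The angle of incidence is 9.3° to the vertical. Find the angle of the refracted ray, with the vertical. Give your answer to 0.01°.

36.29°

Snell's law: sin θ₂ = (V₂/V₁)·sin θ₁ = (5010/1368)·sin 9.3° = 0.5918.
θ₂ = sin⁻¹(0.5918) = 36.29° (from vertical).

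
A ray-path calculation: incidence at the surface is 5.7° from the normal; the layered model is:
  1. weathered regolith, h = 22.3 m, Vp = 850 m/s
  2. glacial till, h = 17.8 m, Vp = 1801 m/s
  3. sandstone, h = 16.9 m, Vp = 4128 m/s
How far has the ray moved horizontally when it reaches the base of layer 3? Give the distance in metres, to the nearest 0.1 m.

15.4 m

Ray parameter p = sin 5.7° / 850 m/s = 1.1685e-04 s/m.
Layer 1: θ = 5.70°; offset = 22.3·tan 5.70° = 2.226 m.
Layer 2: sin θ = p·1801 = 0.2104 → θ = 12.15°; offset = 17.8·tan 12.15° = 3.832 m.
Layer 3: sin θ = p·4128 = 0.4823 → θ = 28.84°; offset = 16.9·tan 28.84° = 9.306 m.
Summing the layer offsets gives 15.363 m.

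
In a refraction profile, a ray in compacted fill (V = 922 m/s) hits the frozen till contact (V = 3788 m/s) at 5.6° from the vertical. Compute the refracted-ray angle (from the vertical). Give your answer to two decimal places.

23.64°

sin θ₁/V₁ = sin θ₂/V₂ ⇒ sin θ₂ = 3788·sin 5.6°/922 = 3788·0.0976/922 = 0.4009.
θ₂ = sin⁻¹(0.4009) = 23.64° (from vertical).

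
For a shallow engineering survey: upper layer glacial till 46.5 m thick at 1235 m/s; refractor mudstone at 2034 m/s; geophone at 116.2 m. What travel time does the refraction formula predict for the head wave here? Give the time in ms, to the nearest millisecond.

t = x/V₂ + 2h·√(V₂²−V₁²)/(V₁V₂).
√(V₂²−V₁²) = √(2034²−1235²) = 1616.1 m/s; delay term = 2·46.5·1616.1/(1235·2034) = 0.05983 s.
t = 116.2/2034 + 0.05983 = 0.11696 s.

117 ms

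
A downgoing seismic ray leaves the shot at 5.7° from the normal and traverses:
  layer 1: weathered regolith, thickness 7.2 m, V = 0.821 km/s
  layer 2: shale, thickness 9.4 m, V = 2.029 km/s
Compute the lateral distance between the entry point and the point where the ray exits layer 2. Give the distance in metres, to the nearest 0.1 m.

Ray parameter p = sin 5.7° / 0.821 km/s = 1.2097e-01 s/km.
Layer 1: θ = 5.70°; offset = 7.2·tan 5.70° = 0.719 m.
Layer 2: sin θ = p·2.029 = 0.2455 → θ = 14.21°; offset = 9.4·tan 14.21° = 2.380 m.
Σ offsets = 3.099 m.

3.1 m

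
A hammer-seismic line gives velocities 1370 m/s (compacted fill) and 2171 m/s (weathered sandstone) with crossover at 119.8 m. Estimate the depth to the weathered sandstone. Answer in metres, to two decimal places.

28.49 m

h = (x_cross/2)·√((V₂−V₁)/(V₂+V₁)).
(V₂−V₁)/(V₂+V₁) = (2171−1370)/(2171+1370) = 0.2262; √ = 0.4756.
h = (119.8/2)·0.4756 = 28.49 m.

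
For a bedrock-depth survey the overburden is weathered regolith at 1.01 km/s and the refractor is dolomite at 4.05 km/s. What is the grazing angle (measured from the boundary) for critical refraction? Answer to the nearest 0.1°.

75.6°

Critical incidence: sin θ_c = V₁/V₂ = 1.01/4.05 = 0.2494.
θ_c = arcsin 0.2494 = 14.44°.
Measured from the interface: 90° − 14.44° = 75.56°.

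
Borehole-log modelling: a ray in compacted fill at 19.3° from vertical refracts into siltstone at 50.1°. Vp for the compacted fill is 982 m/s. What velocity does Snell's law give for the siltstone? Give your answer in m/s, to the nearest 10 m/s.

sin 19.3° = 0.3305; sin 50.1° = 0.7672.
V₂ = V₁·(sin θ₂/sin θ₁) = 982·(0.7672/0.3305) = 2279.34 m/s.

2280 m/s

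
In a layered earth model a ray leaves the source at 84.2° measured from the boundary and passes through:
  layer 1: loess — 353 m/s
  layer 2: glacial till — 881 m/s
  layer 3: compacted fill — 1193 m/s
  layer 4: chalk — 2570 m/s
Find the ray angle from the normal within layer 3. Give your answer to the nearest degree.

20°

From the normal: θ₁ = 90° − 84.2° = 5.8°.
Ray parameter p = sin 5.8° / 353 = 2.8628e-04 s/m.
sin θ_3 = p·V_3 = 2.8628e-04 × 1193 = 0.3415.
θ_3 = arcsin 0.3415 = 19.97°.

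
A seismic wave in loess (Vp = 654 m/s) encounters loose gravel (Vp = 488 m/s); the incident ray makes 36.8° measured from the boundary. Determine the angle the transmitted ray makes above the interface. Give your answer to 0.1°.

Angle from the normal: 90° − 36.8° = 53.2°.
sin θ₁/V₁ = sin θ₂/V₂ ⇒ sin θ₂ = 488·sin 53.2°/654 = 488·0.8007/654 = 0.5975.
θ₂ = arcsin 0.5975 = 36.69° from the normal.
From the interface: 90° − 36.69° = 53.31°.

53.3°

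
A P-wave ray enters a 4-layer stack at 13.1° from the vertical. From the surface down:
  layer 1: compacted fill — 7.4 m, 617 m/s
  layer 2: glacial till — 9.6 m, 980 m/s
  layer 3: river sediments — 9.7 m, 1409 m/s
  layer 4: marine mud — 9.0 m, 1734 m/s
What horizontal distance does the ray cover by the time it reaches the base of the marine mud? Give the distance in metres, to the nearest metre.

19 m

Apply Snell's law at each interface; in layer i the horizontal offset is hᵢ·tan θᵢ.
Layer 1: θ = 13.10°; offset = 7.4·tan 13.10° = 1.722 m.
Layer 2: sin θ = 980·sin 13.1°/617 = 0.3600, θ = 21.10°; offset = 9.6·tan 21.10° = 3.704 m.
Layer 3: sin θ = 1409·sin 13.1°/617 = 0.5176, θ = 31.17°; offset = 9.7·tan 31.17° = 5.868 m.
Layer 4: sin θ = 1734·sin 13.1°/617 = 0.6370, θ = 39.57°; offset = 9.0·tan 39.57° = 7.437 m.
Σ offsets = 18.731 m.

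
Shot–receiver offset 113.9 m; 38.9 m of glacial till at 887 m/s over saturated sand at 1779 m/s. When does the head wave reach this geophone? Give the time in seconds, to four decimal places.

θ_c = arcsin(V₁/V₂) = arcsin(887/1779) = 29.91°, cos θ_c = 0.8668.
Intercept time tᵢ = 2h cos θ_c / V₁ = 2·38.9·0.8668/887 = 0.07603 s.
t = x/V₂ + tᵢ = 113.9/1779 + 0.07603 = 0.14006 s.

0.1401 s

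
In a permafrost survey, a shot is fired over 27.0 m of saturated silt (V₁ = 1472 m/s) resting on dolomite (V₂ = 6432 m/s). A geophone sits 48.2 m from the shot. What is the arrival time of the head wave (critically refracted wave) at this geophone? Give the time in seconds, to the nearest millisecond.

θ_c = arcsin(V₁/V₂) = arcsin(1472/6432) = 13.23°, cos θ_c = 0.9735.
Intercept time tᵢ = 2h cos θ_c / V₁ = 2·27.0·0.9735/1472 = 0.03571 s.
t = x/V₂ + tᵢ = 48.2/6432 + 0.03571 = 0.04320 s.

0.043 s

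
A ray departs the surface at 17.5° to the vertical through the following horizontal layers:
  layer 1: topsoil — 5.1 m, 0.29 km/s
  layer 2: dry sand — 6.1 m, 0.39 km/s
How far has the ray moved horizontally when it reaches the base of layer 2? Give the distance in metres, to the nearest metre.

Apply Snell's law at each interface; in layer i the horizontal offset is hᵢ·tan θᵢ.
Layer 1: θ = 17.50°; offset = 5.1·tan 17.50° = 1.608 m.
Layer 2: sin θ = 0.39·sin 17.5°/0.29 = 0.4044, θ = 23.85°; offset = 6.1·tan 23.85° = 2.697 m.
Total horizontal offset = 4.305 m.

4 m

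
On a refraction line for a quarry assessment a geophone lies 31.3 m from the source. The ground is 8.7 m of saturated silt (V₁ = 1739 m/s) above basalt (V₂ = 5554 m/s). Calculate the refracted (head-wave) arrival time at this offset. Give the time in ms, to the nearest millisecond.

15 ms

θ_c = arcsin(V₁/V₂) = arcsin(1739/5554) = 18.25°, cos θ_c = 0.9497.
Intercept time tᵢ = 2h cos θ_c / V₁ = 2·8.7·0.9497/1739 = 0.00950 s.
t = x/V₂ + tᵢ = 31.3/5554 + 0.00950 = 0.01514 s.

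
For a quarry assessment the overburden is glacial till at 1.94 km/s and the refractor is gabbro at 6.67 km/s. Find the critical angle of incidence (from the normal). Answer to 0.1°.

16.9°

At critical incidence the refracted ray runs along the interface (θ₂ = 90°), so sin θ_c = V₁/V₂.
θ_c = arcsin(1.94/6.67) = arcsin 0.2909 = 16.91°.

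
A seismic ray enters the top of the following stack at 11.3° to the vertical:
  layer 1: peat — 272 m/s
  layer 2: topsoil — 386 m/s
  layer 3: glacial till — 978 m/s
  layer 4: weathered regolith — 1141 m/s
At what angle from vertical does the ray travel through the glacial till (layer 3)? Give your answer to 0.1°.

Ray parameter p = sin 11.3° / 272 = 7.2039e-04 s/m.
sin θ_3 = p·V_3 = 7.2039e-04 × 978 = 0.7045.
θ_3 = arcsin 0.7045 = 44.79°.

44.8°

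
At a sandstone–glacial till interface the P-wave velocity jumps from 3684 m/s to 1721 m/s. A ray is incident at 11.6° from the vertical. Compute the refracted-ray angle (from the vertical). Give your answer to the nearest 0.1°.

5.4°

sin θ₁/V₁ = sin θ₂/V₂ ⇒ sin θ₂ = 1721·sin 11.6°/3684 = 1721·0.2011/3684 = 0.0939.
θ₂ = sin⁻¹(0.0939) = 5.39° (from vertical).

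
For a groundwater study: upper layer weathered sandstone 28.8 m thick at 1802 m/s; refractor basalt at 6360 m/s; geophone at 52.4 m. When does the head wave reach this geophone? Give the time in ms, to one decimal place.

t = x/V₂ + 2h·√(V₂²−V₁²)/(V₁V₂).
√(V₂²−V₁²) = √(6360²−1802²) = 6099.4 m/s; delay term = 2·28.8·6099.4/(1802·6360) = 0.03065 s.
t = 52.4/6360 + 0.03065 = 0.03889 s.

38.9 ms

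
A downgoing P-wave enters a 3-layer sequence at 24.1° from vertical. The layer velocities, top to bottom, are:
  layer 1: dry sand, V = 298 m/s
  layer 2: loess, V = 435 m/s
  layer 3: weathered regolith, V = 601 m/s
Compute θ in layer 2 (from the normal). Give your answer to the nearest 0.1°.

36.6°

Snell's law across each interface conserves sin θ / V, so sin θ_2 = V_2·sin θ₁/V₁.
sin θ_2 = 435 × sin 24.1° / 298 = 0.5961.
θ_2 = 36.59° from the vertical.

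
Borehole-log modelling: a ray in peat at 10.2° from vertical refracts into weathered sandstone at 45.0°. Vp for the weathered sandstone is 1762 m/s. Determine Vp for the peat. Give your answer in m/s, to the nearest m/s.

Snell's law: sin 10.2°/V₁ = sin 45.0°/V₂.
V₁ = V₂·sin 10.2°/sin 45.0° = 1762 × 0.2504 = 441.27 m/s.

441 m/s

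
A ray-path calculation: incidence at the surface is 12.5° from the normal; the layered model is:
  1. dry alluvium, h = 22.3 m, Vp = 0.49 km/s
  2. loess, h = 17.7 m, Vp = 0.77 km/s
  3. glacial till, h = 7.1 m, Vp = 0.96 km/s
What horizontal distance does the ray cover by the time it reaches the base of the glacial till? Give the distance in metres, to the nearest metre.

15 m

p = sin θ₁/V₁ = sin 12.5°/0.49 = 4.4171e-01 s/km is conserved through the stack.
Layer 1: θ = 12.50°; offset = 22.3·tan 12.50° = 4.944 m.
Layer 2: sin θ = p·0.77 = 0.3401 → θ = 19.88°; offset = 17.7·tan 19.88° = 6.402 m.
Layer 3: sin θ = p·0.96 = 0.4240 → θ = 25.09°; offset = 7.1·tan 25.09° = 3.324 m.
Summing the layer offsets gives 14.670 m.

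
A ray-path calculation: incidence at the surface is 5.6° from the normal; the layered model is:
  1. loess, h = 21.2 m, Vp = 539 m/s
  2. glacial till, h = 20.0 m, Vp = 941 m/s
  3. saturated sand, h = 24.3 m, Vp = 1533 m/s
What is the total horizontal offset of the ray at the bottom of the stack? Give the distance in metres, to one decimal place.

12.6 m

p = sin θ₁/V₁ = sin 5.6°/539 = 1.8104e-04 s/m is conserved through the stack.
Layer 1: θ = 5.60°; offset = 21.2·tan 5.60° = 2.079 m.
Layer 2: sin θ = p·941 = 0.1704 → θ = 9.81°; offset = 20.0·tan 9.81° = 3.458 m.
Layer 3: sin θ = p·1533 = 0.2775 → θ = 16.11°; offset = 24.3·tan 16.11° = 7.020 m.
Σ offsets = 12.557 m.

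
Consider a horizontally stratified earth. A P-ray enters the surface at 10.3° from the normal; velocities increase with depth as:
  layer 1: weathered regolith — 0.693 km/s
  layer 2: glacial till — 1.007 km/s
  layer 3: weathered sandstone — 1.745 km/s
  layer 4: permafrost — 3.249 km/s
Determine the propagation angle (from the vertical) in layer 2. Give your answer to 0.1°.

Ray parameter p = sin 10.3° / 0.693 = 2.5801e-01 s/km.
sin θ_2 = p·V_2 = 2.5801e-01 × 1.007 = 0.2598.
θ_2 = arcsin 0.2598 = 15.06°.

15.1°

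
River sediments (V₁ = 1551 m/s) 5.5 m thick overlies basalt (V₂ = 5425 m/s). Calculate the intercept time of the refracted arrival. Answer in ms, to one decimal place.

θ_c = arcsin(V₁/V₂) = arcsin(1551/5425) = 16.61°; cos θ_c = 0.9583.
tᵢ = 2h·cos θ_c / V₁ = 2·5.5·0.9583 / 1551 = 0.00680 s.

6.8 ms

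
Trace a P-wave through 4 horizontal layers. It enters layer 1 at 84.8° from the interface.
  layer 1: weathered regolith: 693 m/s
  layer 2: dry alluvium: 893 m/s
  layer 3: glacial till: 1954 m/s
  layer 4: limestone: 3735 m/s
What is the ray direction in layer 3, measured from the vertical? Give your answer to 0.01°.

From the normal: θ₁ = 90° − 84.8° = 5.2°.
Ray parameter p = sin 5.2° / 693 = 1.3078e-04 s/m.
sin θ_3 = p·V_3 = 1.3078e-04 × 1954 = 0.2555.
θ_3 = arcsin 0.2555 = 14.81°.

14.81°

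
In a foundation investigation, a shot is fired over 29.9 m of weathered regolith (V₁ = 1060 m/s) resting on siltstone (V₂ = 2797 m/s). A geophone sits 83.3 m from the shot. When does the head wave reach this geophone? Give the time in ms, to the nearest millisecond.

t = x/V₂ + 2h·√(V₂²−V₁²)/(V₁V₂).
√(V₂²−V₁²) = √(2797²−1060²) = 2588.4 m/s; delay term = 2·29.9·2588.4/(1060·2797) = 0.05221 s.
t = 83.3/2797 + 0.05221 = 0.08199 s.

82 ms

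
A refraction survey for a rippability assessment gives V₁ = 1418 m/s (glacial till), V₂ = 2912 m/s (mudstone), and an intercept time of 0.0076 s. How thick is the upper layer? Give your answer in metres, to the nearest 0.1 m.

6.2 m

h = tᵢ·V₁·V₂ / (2·√(V₂²−V₁²)).
√(V₂²−V₁²) = √(2912² − 1418²) = 2543.4 m/s.
h = 0.0076 s × 1418 × 2912 / (2 × 2543.4) = 6.17 m.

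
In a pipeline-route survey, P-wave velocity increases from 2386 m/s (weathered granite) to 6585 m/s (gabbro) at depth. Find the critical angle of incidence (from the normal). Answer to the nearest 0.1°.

21.2°

Critical incidence: sin θ_c = V₁/V₂ = 2386/6585 = 0.3623.
θ_c = arcsin 0.3623 = 21.24°.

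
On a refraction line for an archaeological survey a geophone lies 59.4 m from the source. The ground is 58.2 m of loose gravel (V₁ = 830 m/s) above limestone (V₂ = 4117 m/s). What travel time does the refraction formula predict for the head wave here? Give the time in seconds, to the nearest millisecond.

0.152 s

θ_c = arcsin(V₁/V₂) = arcsin(830/4117) = 11.63°, cos θ_c = 0.9795.
Intercept time tᵢ = 2h cos θ_c / V₁ = 2·58.2·0.9795/830 = 0.13736 s.
t = x/V₂ + tᵢ = 59.4/4117 + 0.13736 = 0.15179 s.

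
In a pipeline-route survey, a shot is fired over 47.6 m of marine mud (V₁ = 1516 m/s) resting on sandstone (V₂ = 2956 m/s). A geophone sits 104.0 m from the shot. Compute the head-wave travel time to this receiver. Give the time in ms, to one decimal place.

89.1 ms

t = x/V₂ + 2h·√(V₂²−V₁²)/(V₁V₂).
√(V₂²−V₁²) = √(2956²−1516²) = 2537.7 m/s; delay term = 2·47.6·2537.7/(1516·2956) = 0.05391 s.
t = 104.0/2956 + 0.05391 = 0.08909 s.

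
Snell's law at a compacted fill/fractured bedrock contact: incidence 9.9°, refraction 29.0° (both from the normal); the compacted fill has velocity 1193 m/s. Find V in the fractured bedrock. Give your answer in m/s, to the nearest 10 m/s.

3360 m/s

sin 9.9° = 0.1719; sin 29.0° = 0.4848.
V₂ = V₁·(sin θ₂/sin θ₁) = 1193·(0.4848/0.1719) = 3364.05 m/s.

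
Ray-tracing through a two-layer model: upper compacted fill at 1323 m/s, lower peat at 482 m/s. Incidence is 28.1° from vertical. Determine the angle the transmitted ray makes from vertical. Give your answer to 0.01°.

sin θ₁/V₁ = sin θ₂/V₂ ⇒ sin θ₂ = 482·sin 28.1°/1323 = 482·0.4710/1323 = 0.1716.
θ₂ = sin⁻¹(0.1716) = 9.88° (from vertical).

9.88°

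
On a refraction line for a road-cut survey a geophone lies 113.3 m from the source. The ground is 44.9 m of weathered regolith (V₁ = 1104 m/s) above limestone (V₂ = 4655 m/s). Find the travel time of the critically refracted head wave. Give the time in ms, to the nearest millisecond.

t = x/V₂ + 2h·√(V₂²−V₁²)/(V₁V₂).
√(V₂²−V₁²) = √(4655²−1104²) = 4522.2 m/s; delay term = 2·44.9·4522.2/(1104·4655) = 0.07902 s.
t = 113.3/4655 + 0.07902 = 0.10336 s.

103 ms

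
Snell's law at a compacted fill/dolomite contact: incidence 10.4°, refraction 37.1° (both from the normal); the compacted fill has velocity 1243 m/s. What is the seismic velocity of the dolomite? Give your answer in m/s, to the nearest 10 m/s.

4150 m/s

sin 10.4° = 0.1805; sin 37.1° = 0.6032.
V₂ = V₁·(sin θ₂/sin θ₁) = 1243·(0.6032/0.1805) = 4153.51 m/s.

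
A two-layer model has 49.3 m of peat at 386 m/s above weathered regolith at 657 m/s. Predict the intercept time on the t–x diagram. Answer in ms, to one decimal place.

θ_c = arcsin(V₁/V₂) = arcsin(386/657) = 35.98°; cos θ_c = 0.8092.
tᵢ = 2h·cos θ_c / V₁ = 2·49.3·0.8092 / 386 = 0.20671 s.

206.7 ms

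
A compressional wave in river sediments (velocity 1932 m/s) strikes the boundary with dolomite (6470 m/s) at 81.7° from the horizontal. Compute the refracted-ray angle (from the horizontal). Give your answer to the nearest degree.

61°

Convert to the normal: θ₁ = 90° − 81.7° = 8.3°.
Snell's law: sin θ₂ = (V₂/V₁)·sin θ₁ = (6470/1932)·sin 8.3° = 0.4834.
θ₂ = arcsin 0.4834 = 28.91° from the normal.
From the interface: 90° − 28.91° = 61.09°.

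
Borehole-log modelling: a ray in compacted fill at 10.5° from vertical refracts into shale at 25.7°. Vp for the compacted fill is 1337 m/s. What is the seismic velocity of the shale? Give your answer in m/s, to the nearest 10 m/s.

3180 m/s

Snell's law: sin 10.5°/V₁ = sin 25.7°/V₂.
V₂ = V₁·sin 25.7°/sin 10.5° = 1337 × 2.3797 = 3181.61 m/s.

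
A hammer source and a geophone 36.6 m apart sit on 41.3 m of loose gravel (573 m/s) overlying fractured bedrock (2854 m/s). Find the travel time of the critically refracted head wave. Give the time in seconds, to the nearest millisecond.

θ_c = arcsin(V₁/V₂) = arcsin(573/2854) = 11.58°, cos θ_c = 0.9796.
Intercept time tᵢ = 2h cos θ_c / V₁ = 2·41.3·0.9796/573 = 0.14122 s.
t = x/V₂ + tᵢ = 36.6/2854 + 0.14122 = 0.15404 s.

0.154 s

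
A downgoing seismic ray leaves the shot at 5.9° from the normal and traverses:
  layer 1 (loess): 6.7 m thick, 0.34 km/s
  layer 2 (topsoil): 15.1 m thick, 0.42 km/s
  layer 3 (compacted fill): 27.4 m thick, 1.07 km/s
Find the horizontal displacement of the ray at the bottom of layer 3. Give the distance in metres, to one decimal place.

p = sin θ₁/V₁ = sin 5.9°/0.34 = 3.0233e-01 s/km is conserved through the stack.
Layer 1: θ = 5.90°; offset = 6.7·tan 5.90° = 0.692 m.
Layer 2: sin θ = p·0.42 = 0.1270 → θ = 7.30°; offset = 15.1·tan 7.30° = 1.933 m.
Layer 3: sin θ = p·1.07 = 0.3235 → θ = 18.87°; offset = 27.4·tan 18.87° = 9.367 m.
Summing the layer offsets gives 11.993 m.

12.0 m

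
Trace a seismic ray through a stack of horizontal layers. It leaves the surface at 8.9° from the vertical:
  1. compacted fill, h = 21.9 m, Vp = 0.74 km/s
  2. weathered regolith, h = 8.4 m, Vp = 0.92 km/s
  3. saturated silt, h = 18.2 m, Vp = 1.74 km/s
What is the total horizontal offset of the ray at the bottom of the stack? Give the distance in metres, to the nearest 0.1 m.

p = sin θ₁/V₁ = sin 8.9°/0.74 = 2.0907e-01 s/km is conserved through the stack.
Layer 1: θ = 8.90°; offset = 21.9·tan 8.90° = 3.429 m.
Layer 2: sin θ = p·0.92 = 0.1923 → θ = 11.09°; offset = 8.4·tan 11.09° = 1.646 m.
Layer 3: sin θ = p·1.74 = 0.3638 → θ = 21.33°; offset = 18.2·tan 21.33° = 7.108 m.
Σ offsets = 12.184 m.

12.2 m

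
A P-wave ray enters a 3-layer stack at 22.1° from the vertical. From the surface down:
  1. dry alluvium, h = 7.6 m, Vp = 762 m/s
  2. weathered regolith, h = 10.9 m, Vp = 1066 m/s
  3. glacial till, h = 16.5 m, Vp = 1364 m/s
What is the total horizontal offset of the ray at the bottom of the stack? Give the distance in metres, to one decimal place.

24.9 m

p = sin θ₁/V₁ = sin 22.1°/762 = 4.9373e-04 s/m is conserved through the stack.
Layer 1: θ = 22.10°; offset = 7.6·tan 22.10° = 3.086 m.
Layer 2: sin θ = p·1066 = 0.5263 → θ = 31.76°; offset = 10.9·tan 31.76° = 6.747 m.
Layer 3: sin θ = p·1364 = 0.6735 → θ = 42.33°; offset = 16.5·tan 42.33° = 15.032 m.
Total horizontal offset = 24.865 m.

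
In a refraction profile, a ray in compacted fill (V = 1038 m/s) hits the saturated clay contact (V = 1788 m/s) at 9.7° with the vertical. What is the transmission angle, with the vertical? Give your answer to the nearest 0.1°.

16.9°

sin θ₁/V₁ = sin θ₂/V₂ ⇒ sin θ₂ = 1788·sin 9.7°/1038 = 1788·0.1685/1038 = 0.2902.
θ₂ = sin⁻¹(0.2902) = 16.87° (from vertical).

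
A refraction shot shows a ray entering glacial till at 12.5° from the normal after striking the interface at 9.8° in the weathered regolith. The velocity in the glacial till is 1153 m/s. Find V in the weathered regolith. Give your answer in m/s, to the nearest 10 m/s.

Snell's law: sin 9.8°/V₁ = sin 12.5°/V₂.
V₁ = V₂·sin 9.8°/sin 12.5° = 1153 × 0.7864 = 906.73 m/s.

910 m/s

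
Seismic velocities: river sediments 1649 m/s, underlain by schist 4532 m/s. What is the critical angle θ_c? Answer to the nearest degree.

21°

At critical incidence the refracted ray runs along the interface (θ₂ = 90°), so sin θ_c = V₁/V₂.
θ_c = arcsin(1649/4532) = arcsin 0.3639 = 21.34°.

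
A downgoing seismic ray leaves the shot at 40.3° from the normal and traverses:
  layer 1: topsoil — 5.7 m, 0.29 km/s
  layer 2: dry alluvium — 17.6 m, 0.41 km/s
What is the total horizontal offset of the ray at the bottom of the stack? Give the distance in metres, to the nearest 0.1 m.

44.6 m

p = sin θ₁/V₁ = sin 40.3°/0.29 = 2.2303e+00 s/km is conserved through the stack.
Layer 1: θ = 40.30°; offset = 5.7·tan 40.30° = 4.834 m.
Layer 2: sin θ = p·0.41 = 0.9144 → θ = 66.12°; offset = 17.6·tan 66.12° = 39.763 m.
Summing the layer offsets gives 44.596 m.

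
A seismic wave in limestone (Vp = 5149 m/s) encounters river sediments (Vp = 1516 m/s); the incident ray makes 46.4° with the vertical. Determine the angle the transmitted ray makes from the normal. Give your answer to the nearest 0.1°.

12.3°

Snell's law: sin θ₂ = (V₂/V₁)·sin θ₁ = (1516/5149)·sin 46.4° = 0.2132.
θ₂ = arcsin 0.2132 = 12.31° from the normal.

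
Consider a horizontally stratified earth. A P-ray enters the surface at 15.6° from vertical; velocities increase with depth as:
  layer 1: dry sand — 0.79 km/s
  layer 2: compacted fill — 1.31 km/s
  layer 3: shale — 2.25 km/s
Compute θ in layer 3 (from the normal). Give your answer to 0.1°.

50.0°

Snell's law across each interface conserves sin θ / V, so sin θ_3 = V_3·sin θ₁/V₁.
sin θ_3 = 2.25 × sin 15.6° / 0.79 = 0.7659.
θ_3 = 49.99° from the vertical.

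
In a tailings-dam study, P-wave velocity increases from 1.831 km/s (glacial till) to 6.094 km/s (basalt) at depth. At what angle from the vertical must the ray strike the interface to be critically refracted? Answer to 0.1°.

17.5°

Critical incidence: sin θ_c = V₁/V₂ = 1.831/6.094 = 0.3005.
θ_c = arcsin 0.3005 = 17.49°.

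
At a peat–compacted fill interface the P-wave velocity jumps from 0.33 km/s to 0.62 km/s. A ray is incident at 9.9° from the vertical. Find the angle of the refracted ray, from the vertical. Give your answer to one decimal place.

Snell's law: sin θ₂ = (V₂/V₁)·sin θ₁ = (0.62/0.33)·sin 9.9° = 0.3230.
θ₂ = arcsin 0.3230 = 18.85° from the normal.

18.8°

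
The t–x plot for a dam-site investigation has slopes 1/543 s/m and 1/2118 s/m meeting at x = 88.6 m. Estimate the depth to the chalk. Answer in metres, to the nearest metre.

x_cross = 2h·√((V₂+V₁)/(V₂−V₁)) → h = x_cross / (2·√((V₂+V₁)/(V₂−V₁))).
√((V₂+V₁)/(V₂−V₁)) = √((2118+543)/(2118−543)) = 1.2998.
h = 88.6 / (2·1.2998) = 34.08 m.

34 m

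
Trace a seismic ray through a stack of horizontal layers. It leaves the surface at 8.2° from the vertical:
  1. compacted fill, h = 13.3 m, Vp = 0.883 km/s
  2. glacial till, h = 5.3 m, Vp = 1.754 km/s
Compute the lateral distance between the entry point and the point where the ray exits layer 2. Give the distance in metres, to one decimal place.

p = sin θ₁/V₁ = sin 8.2°/0.883 = 1.6153e-01 s/km is conserved through the stack.
Layer 1: θ = 8.20°; offset = 13.3·tan 8.20° = 1.917 m.
Layer 2: sin θ = p·1.754 = 0.2833 → θ = 16.46°; offset = 5.3·tan 16.46° = 1.566 m.
Total horizontal offset = 3.482 m.

3.5 m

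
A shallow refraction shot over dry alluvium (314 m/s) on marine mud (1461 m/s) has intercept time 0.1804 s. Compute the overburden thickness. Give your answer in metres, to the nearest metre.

29 m

θ_c = arcsin(314/1461) = 12.41°; cos θ_c = 0.9766.
tᵢ = 2h cos θ_c/V₁ ⇒ h = tᵢ·V₁/(2 cos θ_c) = 0.1804·314/(2·0.9766) = 29.00 m.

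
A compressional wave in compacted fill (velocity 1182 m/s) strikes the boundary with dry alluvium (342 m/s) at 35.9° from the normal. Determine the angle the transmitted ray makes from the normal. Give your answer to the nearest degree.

Snell's law: sin θ₂ = (V₂/V₁)·sin θ₁ = (342/1182)·sin 35.9° = 0.1697.
θ₂ = arcsin 0.1697 = 9.77° from the normal.

10°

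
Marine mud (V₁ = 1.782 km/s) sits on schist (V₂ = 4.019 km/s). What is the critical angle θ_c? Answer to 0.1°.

At critical incidence the refracted ray runs along the interface (θ₂ = 90°), so sin θ_c = V₁/V₂.
θ_c = arcsin(1.782/4.019) = arcsin 0.4434 = 26.32°.

26.3°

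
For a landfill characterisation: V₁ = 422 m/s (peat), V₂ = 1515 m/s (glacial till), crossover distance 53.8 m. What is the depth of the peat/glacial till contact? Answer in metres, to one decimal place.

20.2 m

h = (x_cross/2)·√((V₂−V₁)/(V₂+V₁)).
(V₂−V₁)/(V₂+V₁) = (1515−422)/(1515+422) = 0.5643; √ = 0.7512.
h = (53.8/2)·0.7512 = 20.21 m.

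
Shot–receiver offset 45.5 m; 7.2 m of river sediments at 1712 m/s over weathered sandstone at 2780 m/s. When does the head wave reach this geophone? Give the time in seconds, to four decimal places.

t = x/V₂ + 2h·√(V₂²−V₁²)/(V₁V₂).
√(V₂²−V₁²) = √(2780²−1712²) = 2190.3 m/s; delay term = 2·7.2·2190.3/(1712·2780) = 0.00663 s.
t = 45.5/2780 + 0.00663 = 0.02299 s.

0.0230 s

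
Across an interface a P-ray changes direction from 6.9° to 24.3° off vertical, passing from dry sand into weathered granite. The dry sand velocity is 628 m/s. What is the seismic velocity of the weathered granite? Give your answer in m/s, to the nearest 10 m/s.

2150 m/s

sin 6.9° = 0.1201; sin 24.3° = 0.4115.
V₂ = V₁·(sin θ₂/sin θ₁) = 628·(0.4115/0.1201) = 2151.14 m/s.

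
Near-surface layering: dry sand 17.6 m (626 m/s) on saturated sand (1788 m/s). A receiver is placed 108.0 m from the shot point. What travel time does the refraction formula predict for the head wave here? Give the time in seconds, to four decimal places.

0.1131 s

θ_c = arcsin(V₁/V₂) = arcsin(626/1788) = 20.49°, cos θ_c = 0.9367.
Intercept time tᵢ = 2h cos θ_c / V₁ = 2·17.6·0.9367/626 = 0.05267 s.
t = x/V₂ + tᵢ = 108.0/1788 + 0.05267 = 0.11307 s.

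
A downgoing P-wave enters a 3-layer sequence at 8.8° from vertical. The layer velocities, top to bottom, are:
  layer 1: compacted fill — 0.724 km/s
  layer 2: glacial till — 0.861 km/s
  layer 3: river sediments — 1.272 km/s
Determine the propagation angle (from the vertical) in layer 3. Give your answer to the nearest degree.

16°

Ray parameter p = sin 8.8° / 0.724 = 2.1131e-01 s/km.
sin θ_3 = p·V_3 = 2.1131e-01 × 1.272 = 0.2688.
θ_3 = arcsin 0.2688 = 15.59°.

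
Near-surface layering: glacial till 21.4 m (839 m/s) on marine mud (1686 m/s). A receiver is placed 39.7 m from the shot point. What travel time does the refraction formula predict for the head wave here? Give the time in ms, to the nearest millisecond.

θ_c = arcsin(V₁/V₂) = arcsin(839/1686) = 29.84°, cos θ_c = 0.8674.
Intercept time tᵢ = 2h cos θ_c / V₁ = 2·21.4·0.8674/839 = 0.04425 s.
t = x/V₂ + tᵢ = 39.7/1686 + 0.04425 = 0.06780 s.

68 ms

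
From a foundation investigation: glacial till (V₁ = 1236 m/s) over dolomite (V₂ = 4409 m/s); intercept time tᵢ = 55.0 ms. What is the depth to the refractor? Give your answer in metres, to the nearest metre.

35 m

θ_c = arcsin(1236/4409) = 16.28°; cos θ_c = 0.9599.
tᵢ = 2h cos θ_c/V₁ ⇒ h = tᵢ·V₁/(2 cos θ_c) = 0.055·1236/(2·0.9599) = 35.41 m.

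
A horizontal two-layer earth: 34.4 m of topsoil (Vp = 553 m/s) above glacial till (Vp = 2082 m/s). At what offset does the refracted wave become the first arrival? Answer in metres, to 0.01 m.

90.32 m

x_cross = 2h·√((V₂+V₁)/(V₂−V₁)).
(V₂+V₁)/(V₂−V₁) = (2082+553)/(2082−553) = 1.7233; √ = 1.3128.
x_cross = 2·34.4·1.3128 = 90.32 m.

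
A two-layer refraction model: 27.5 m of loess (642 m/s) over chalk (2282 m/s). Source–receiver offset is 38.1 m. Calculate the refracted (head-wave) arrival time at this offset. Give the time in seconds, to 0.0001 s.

0.0989 s

θ_c = arcsin(V₁/V₂) = arcsin(642/2282) = 16.34°, cos θ_c = 0.9596.
Intercept time tᵢ = 2h cos θ_c / V₁ = 2·27.5·0.9596/642 = 0.08221 s.
t = x/V₂ + tᵢ = 38.1/2282 + 0.08221 = 0.09891 s.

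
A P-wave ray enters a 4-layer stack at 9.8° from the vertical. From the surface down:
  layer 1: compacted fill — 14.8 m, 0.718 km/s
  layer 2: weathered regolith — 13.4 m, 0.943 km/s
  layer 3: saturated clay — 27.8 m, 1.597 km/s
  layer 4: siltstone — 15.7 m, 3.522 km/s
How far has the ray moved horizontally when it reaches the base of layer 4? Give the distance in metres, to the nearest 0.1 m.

40.8 m

Apply Snell's law at each interface; in layer i the horizontal offset is hᵢ·tan θᵢ.
Layer 1: θ = 9.80°; offset = 14.8·tan 9.80° = 2.556 m.
Layer 2: sin θ = 0.943·sin 9.8°/0.718 = 0.2235, θ = 12.92°; offset = 13.4·tan 12.92° = 3.073 m.
Layer 3: sin θ = 1.597·sin 9.8°/0.718 = 0.3786, θ = 22.25°; offset = 27.8·tan 22.25° = 11.371 m.
Layer 4: sin θ = 3.522·sin 9.8°/0.718 = 0.8349, θ = 56.61°; offset = 15.7·tan 56.61° = 23.818 m.
Total horizontal offset = 40.819 m.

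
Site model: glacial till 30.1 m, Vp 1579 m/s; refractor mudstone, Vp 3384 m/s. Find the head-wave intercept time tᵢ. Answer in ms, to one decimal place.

33.7 ms

θ_c = arcsin(V₁/V₂) = arcsin(1579/3384) = 27.81°; cos θ_c = 0.8845.
tᵢ = 2h·cos θ_c / V₁ = 2·30.1·0.8845 / 1579 = 0.03372 s.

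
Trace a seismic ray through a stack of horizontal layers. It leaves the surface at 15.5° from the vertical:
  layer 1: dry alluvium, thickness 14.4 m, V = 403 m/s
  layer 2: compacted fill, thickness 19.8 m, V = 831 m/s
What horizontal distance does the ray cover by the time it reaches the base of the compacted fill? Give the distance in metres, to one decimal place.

17.1 m

Ray parameter p = sin 15.5° / 403 m/s = 6.6312e-04 s/m.
Layer 1: θ = 15.50°; offset = 14.4·tan 15.50° = 3.993 m.
Layer 2: sin θ = p·831 = 0.5511 → θ = 33.44°; offset = 19.8·tan 33.44° = 13.075 m.
Total horizontal offset = 17.069 m.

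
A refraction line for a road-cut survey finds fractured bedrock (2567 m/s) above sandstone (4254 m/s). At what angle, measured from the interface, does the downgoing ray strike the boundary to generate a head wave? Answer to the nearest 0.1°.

Critical incidence: sin θ_c = V₁/V₂ = 2567/4254 = 0.6034.
θ_c = arcsin 0.6034 = 37.12°.
Measured from the interface: 90° − 37.12° = 52.88°.

52.9°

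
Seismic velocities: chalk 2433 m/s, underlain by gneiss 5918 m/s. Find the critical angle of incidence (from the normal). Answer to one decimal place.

Critical incidence: sin θ_c = V₁/V₂ = 2433/5918 = 0.4111.
θ_c = arcsin 0.4111 = 24.28°.

24.3°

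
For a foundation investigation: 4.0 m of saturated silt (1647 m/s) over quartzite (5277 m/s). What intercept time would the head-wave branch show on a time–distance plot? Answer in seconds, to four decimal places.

0.0046 s

θ_c = arcsin(V₁/V₂) = arcsin(1647/5277) = 18.19°; cos θ_c = 0.9500.
tᵢ = 2h·cos θ_c / V₁ = 2·4.0·0.9500 / 1647 = 0.00461 s.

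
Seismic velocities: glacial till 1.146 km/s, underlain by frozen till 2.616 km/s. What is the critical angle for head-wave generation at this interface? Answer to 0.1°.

26.0°

At critical incidence the refracted ray runs along the interface (θ₂ = 90°), so sin θ_c = V₁/V₂.
θ_c = arcsin(1.146/2.616) = arcsin 0.4381 = 25.98°.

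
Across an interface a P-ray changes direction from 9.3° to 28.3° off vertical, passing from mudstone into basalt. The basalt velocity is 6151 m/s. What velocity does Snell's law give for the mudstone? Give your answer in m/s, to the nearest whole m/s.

Snell's law: sin 9.3°/V₁ = sin 28.3°/V₂.
V₁ = V₂·sin 9.3°/sin 28.3° = 6151 × 0.3409 = 2096.71 m/s.

2097 m/s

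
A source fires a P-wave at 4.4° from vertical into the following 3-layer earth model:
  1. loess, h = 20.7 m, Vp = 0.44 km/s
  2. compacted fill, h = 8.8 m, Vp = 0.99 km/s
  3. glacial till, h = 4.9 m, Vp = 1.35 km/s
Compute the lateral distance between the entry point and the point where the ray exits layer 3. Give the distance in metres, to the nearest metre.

4 m

Apply Snell's law at each interface; in layer i the horizontal offset is hᵢ·tan θᵢ.
Layer 1: θ = 4.40°; offset = 20.7·tan 4.40° = 1.593 m.
Layer 2: sin θ = 0.99·sin 4.4°/0.44 = 0.1726, θ = 9.94°; offset = 8.8·tan 9.94° = 1.542 m.
Layer 3: sin θ = 1.35·sin 4.4°/0.44 = 0.2354, θ = 13.61°; offset = 4.9·tan 13.61° = 1.187 m.
Total horizontal offset = 4.322 m.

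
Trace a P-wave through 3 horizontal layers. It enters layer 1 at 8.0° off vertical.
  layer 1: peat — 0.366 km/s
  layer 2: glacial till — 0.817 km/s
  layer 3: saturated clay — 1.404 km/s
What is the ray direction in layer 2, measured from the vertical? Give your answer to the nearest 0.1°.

18.1°

Snell's law across each interface conserves sin θ / V, so sin θ_2 = V_2·sin θ₁/V₁.
sin θ_2 = 0.817 × sin 8.0° / 0.366 = 0.3107.
θ_2 = arcsin 0.3107 = 18.10°.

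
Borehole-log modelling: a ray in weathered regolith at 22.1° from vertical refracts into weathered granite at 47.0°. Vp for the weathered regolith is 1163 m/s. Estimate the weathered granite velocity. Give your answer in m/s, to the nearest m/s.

sin 22.1° = 0.3762; sin 47.0° = 0.7314.
V₂ = V₁·(sin θ₂/sin θ₁) = 1163·(0.7314/0.3762) = 2260.79 m/s.

2261 m/s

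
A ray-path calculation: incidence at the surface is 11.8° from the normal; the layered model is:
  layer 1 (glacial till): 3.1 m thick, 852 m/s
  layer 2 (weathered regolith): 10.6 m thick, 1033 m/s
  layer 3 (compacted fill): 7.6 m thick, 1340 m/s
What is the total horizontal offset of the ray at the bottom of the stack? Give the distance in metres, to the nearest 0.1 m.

Ray parameter p = sin 11.8° / 852 m/s = 2.4002e-04 s/m.
Layer 1: θ = 11.80°; offset = 3.1·tan 11.80° = 0.648 m.
Layer 2: sin θ = p·1033 = 0.2479 → θ = 14.36°; offset = 10.6·tan 14.36° = 2.713 m.
Layer 3: sin θ = p·1340 = 0.3216 → θ = 18.76°; offset = 7.6·tan 18.76° = 2.582 m.
Total horizontal offset = 5.942 m.

5.9 m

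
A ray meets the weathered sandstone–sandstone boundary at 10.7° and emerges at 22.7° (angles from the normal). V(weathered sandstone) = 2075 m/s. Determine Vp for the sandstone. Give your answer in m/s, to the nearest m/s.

sin 10.7° = 0.1857; sin 22.7° = 0.3859.
V₂ = V₁·(sin θ₂/sin θ₁) = 2075·(0.3859/0.1857) = 4312.86 m/s.

4313 m/s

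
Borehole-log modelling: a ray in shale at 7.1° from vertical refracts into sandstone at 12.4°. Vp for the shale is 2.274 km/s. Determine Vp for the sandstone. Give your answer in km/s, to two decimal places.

sin 7.1° = 0.1236; sin 12.4° = 0.2147.
V₂ = V₁·(sin θ₂/sin θ₁) = 2.274·(0.2147/0.1236) = 3.95 km/s.

3.95 km/s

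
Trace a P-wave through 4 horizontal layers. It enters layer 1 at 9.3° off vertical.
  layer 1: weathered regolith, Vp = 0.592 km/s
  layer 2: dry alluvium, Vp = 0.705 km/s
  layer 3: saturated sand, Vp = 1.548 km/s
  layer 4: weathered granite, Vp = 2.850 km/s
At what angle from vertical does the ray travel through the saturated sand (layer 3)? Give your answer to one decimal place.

25.0°

Ray parameter p = sin 9.3° / 0.592 = 2.7298e-01 s/km.
sin θ_3 = p·V_3 = 2.7298e-01 × 1.548 = 0.4226.
θ_3 = arcsin 0.4226 = 25.00°.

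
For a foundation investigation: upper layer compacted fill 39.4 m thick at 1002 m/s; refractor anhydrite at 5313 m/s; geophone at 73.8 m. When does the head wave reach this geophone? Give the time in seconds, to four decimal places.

0.0911 s

t = x/V₂ + 2h·√(V₂²−V₁²)/(V₁V₂).
√(V₂²−V₁²) = √(5313²−1002²) = 5217.7 m/s; delay term = 2·39.4·5217.7/(1002·5313) = 0.07723 s.
t = 73.8/5313 + 0.07723 = 0.09112 s.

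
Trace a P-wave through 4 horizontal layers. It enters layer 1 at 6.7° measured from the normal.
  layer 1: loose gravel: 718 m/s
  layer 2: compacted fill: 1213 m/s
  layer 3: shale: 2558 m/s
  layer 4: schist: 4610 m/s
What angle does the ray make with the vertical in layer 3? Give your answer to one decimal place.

Ray parameter p = sin 6.7° / 718 = 1.6249e-04 s/m.
sin θ_3 = p·V_3 = 1.6249e-04 × 2558 = 0.4157.
θ_3 = arcsin 0.4157 = 24.56°.

24.6°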